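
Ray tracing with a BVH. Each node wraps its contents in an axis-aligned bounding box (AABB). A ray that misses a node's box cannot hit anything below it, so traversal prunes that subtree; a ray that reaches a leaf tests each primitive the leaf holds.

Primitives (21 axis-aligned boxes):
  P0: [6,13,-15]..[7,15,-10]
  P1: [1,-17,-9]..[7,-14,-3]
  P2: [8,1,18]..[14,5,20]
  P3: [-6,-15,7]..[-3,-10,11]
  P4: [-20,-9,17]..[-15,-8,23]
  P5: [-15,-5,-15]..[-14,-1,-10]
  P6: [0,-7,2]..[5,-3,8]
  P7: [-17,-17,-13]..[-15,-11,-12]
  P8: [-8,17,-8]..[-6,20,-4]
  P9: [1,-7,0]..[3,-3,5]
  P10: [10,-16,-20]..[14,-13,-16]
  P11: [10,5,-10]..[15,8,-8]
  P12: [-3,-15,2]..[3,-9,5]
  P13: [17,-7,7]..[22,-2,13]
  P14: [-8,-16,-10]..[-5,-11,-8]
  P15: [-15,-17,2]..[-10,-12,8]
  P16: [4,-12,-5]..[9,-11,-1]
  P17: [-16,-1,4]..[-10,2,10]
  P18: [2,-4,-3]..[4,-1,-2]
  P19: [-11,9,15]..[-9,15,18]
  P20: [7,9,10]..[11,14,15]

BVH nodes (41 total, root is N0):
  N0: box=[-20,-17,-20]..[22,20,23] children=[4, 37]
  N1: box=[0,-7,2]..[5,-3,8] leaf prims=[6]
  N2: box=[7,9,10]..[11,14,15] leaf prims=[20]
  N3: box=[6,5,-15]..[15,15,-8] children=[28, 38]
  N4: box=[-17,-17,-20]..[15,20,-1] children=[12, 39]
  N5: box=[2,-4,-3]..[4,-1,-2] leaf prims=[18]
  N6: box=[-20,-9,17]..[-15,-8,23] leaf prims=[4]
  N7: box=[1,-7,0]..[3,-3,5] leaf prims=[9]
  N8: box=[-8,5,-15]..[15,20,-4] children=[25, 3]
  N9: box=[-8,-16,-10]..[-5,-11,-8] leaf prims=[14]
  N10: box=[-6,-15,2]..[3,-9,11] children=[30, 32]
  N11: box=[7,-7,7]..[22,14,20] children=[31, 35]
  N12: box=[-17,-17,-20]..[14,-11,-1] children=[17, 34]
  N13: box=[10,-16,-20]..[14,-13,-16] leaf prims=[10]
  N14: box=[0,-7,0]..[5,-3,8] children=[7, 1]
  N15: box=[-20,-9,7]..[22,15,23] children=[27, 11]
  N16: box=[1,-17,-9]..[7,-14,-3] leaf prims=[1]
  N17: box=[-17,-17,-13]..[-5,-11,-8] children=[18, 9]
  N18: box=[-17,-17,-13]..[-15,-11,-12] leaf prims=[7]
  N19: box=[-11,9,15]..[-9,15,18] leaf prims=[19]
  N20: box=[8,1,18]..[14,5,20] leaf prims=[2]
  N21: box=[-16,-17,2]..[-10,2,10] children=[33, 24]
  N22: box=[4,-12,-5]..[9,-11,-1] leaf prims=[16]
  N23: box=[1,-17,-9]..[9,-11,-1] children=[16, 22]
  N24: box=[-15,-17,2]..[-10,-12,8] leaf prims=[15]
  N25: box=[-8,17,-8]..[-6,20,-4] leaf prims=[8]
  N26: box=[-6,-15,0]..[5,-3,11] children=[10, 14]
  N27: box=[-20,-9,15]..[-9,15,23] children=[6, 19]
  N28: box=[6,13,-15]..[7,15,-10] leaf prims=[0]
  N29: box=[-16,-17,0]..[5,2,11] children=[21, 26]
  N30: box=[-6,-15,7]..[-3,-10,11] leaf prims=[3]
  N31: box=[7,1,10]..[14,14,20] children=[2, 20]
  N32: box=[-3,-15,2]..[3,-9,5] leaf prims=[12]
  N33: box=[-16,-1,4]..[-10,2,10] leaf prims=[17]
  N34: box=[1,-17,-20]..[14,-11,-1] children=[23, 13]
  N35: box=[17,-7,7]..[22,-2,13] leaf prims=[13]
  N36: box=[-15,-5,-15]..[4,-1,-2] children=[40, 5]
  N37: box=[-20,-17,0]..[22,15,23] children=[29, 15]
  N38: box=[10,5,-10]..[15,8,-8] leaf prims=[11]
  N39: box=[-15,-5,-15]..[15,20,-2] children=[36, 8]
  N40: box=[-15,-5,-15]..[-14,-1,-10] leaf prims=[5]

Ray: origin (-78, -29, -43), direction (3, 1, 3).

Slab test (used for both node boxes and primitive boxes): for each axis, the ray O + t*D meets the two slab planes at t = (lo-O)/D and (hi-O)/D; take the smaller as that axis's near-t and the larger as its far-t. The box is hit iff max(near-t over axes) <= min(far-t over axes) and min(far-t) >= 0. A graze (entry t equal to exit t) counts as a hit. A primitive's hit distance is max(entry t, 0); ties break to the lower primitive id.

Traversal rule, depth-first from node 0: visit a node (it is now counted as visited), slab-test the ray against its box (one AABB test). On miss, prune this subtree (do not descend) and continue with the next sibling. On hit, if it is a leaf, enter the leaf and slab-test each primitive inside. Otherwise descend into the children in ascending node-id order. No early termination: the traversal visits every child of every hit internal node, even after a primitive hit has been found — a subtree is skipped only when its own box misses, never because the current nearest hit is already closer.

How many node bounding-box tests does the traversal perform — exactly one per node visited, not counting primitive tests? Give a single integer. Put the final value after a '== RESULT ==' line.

Walk:
N0 x:[58/3,100/3] y:[12,49] z:[23/3,22] -> hit [58/3,22], descend [4, 37]
  N4 x:[61/3,31] y:[12,49] z:[23/3,14] -> miss, prune
  N37 x:[58/3,100/3] y:[12,44] z:[43/3,22] -> hit [58/3,22], descend [15, 29]
    N15 x:[58/3,100/3] y:[20,44] z:[50/3,22] -> hit [20,22], descend [11, 27]
      N11 x:[85/3,100/3] y:[22,43] z:[50/3,21] -> miss, prune
      N27 x:[58/3,23] y:[20,44] z:[58/3,22] -> hit [20,22], descend [6, 19]
        N6 x:[58/3,21] y:[20,21] z:[20,22] -> hit [20,21] leaf, test {P4@t=20}
        N19 x:[67/3,23] y:[38,44] z:[58/3,61/3] -> miss, prune
    N29 x:[62/3,83/3] y:[12,31] z:[43/3,18] -> miss, prune

9 AABB tests over nodes [0, 4, 37, 15, 11, 27, 6, 19, 29]; 1 leaf entered; closest P4.

== RESULT ==
9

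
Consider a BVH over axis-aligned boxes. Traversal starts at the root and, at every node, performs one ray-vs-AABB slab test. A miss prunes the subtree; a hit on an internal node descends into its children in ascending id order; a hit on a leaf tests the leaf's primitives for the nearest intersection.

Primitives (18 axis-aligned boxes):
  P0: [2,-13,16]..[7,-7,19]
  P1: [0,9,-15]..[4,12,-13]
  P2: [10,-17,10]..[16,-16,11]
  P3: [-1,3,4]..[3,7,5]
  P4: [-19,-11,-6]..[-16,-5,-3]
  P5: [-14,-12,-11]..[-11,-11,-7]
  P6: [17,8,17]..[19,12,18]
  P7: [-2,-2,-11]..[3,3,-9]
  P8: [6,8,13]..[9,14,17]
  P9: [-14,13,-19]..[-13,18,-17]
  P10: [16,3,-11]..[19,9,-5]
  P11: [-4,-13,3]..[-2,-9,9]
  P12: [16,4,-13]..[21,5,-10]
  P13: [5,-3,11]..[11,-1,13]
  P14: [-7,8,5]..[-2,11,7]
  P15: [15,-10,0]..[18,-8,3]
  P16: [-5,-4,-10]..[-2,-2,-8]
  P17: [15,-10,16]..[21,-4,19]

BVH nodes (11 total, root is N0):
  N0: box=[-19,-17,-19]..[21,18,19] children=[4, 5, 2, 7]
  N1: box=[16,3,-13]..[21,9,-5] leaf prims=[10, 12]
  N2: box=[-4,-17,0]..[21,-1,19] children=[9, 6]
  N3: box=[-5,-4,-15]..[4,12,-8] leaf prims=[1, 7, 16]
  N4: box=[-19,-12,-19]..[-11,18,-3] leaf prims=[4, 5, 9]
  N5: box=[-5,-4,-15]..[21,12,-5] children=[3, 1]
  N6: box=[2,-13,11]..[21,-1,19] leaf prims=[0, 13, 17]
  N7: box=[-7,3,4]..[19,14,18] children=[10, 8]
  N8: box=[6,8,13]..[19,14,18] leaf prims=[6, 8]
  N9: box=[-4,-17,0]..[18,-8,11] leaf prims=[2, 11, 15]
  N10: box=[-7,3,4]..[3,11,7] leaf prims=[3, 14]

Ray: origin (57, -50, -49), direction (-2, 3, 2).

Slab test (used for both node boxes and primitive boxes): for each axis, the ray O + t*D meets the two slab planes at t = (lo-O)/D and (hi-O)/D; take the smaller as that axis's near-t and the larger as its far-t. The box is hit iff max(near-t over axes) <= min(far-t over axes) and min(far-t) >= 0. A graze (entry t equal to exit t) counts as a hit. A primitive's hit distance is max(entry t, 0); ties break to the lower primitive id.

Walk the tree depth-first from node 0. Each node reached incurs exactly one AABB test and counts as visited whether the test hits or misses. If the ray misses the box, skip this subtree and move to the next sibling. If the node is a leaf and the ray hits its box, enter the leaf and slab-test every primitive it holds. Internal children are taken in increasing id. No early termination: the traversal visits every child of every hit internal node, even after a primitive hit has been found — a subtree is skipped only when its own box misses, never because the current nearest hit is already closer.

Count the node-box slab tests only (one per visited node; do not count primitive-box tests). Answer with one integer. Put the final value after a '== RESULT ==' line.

Walk:
N0 x:[18,38] y:[11,68/3] z:[15,34] -> hit [18,68/3], descend [2, 4, 5, 7]
  N2 x:[18,61/2] y:[11,49/3] z:[49/2,34] -> miss, prune
  N4 x:[34,38] y:[38/3,68/3] z:[15,23] -> miss, prune
  N5 x:[18,31] y:[46/3,62/3] z:[17,22] -> hit [18,62/3], descend [1, 3]
    N1 x:[18,41/2] y:[53/3,59/3] z:[18,22] -> hit [18,59/3] leaf, test {P10@t=19, P12@t=18}
    N3 x:[53/2,31] y:[46/3,62/3] z:[17,41/2] -> miss, prune
  N7 x:[19,32] y:[53/3,64/3] z:[53/2,67/2] -> miss, prune

Visited [0, 2, 4, 5, 1, 3, 7]. Tests: 7 box, 1 leaf. Nearest: P12.

== RESULT ==
7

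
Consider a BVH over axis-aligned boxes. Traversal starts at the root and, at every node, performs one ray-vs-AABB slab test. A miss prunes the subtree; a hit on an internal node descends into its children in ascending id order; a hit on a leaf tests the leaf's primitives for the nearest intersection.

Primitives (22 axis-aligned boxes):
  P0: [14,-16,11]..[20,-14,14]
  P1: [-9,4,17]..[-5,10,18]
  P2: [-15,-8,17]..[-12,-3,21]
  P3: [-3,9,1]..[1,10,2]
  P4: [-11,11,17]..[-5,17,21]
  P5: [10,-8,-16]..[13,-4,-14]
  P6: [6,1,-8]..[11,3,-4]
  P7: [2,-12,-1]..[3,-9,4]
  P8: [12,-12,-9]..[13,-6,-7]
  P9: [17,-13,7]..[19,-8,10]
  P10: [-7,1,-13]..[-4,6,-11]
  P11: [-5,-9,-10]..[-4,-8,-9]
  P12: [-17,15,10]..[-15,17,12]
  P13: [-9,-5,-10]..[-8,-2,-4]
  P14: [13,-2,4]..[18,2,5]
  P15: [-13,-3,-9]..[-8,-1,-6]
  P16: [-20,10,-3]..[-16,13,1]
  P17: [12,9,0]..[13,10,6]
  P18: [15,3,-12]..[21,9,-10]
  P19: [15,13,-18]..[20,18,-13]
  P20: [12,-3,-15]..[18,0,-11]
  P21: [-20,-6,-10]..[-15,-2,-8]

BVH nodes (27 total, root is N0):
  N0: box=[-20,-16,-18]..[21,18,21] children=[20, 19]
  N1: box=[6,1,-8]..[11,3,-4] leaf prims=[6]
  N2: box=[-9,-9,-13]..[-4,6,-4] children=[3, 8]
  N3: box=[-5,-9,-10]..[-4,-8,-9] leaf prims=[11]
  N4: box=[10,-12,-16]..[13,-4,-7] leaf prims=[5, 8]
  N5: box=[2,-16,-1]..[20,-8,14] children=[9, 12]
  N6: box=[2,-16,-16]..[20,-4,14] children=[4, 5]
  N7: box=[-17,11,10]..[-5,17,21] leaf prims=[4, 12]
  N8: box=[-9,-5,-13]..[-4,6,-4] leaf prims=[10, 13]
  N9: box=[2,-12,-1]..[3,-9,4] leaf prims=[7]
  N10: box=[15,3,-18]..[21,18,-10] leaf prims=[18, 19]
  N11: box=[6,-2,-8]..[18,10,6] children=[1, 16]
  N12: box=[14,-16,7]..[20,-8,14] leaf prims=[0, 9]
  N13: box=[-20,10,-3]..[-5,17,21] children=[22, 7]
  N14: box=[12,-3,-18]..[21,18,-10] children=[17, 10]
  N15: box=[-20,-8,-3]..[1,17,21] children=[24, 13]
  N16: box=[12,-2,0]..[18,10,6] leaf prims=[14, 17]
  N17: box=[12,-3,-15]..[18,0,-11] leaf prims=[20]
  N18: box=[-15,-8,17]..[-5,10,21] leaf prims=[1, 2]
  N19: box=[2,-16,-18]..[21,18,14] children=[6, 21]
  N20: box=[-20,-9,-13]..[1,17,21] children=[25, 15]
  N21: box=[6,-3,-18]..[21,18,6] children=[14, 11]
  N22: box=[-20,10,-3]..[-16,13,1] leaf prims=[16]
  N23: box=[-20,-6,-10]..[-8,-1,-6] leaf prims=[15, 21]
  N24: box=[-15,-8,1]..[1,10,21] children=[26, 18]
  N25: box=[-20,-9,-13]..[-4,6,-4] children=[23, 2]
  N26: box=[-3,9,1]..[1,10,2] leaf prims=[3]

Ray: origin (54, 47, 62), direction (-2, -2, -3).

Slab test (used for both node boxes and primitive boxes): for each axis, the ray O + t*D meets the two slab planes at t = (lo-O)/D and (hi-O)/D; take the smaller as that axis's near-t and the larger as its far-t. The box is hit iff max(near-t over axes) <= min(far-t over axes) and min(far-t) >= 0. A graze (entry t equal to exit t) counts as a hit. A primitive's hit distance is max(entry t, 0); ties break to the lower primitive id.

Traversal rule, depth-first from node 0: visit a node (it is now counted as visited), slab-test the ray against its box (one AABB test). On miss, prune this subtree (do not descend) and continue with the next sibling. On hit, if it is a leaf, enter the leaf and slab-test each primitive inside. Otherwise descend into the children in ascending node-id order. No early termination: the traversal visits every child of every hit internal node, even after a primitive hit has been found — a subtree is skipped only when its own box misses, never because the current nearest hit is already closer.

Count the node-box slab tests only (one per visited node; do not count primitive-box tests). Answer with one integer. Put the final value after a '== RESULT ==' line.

Walk:
N0 x:[33/2,37] y:[29/2,63/2] z:[41/3,80/3] -> hit [33/2,80/3], descend [19, 20]
  N19 x:[33/2,26] y:[29/2,63/2] z:[16,80/3] -> hit [33/2,26], descend [6, 21]
    N6 x:[17,26] y:[51/2,63/2] z:[16,26] -> hit [51/2,26], descend [4, 5]
      N4 x:[41/2,22] y:[51/2,59/2] z:[23,26] -> miss, prune
      N5 x:[17,26] y:[55/2,63/2] z:[16,21] -> miss, prune
    N21 x:[33/2,24] y:[29/2,25] z:[56/3,80/3] -> hit [56/3,24], descend [11, 14]
      N11 x:[18,24] y:[37/2,49/2] z:[56/3,70/3] -> hit [56/3,70/3], descend [1, 16]
        N1 x:[43/2,24] y:[22,23] z:[22,70/3] -> hit [22,23] leaf, test {P6@t=22}
        N16 x:[18,21] y:[37/2,49/2] z:[56/3,62/3] -> hit [56/3,62/3] leaf, test {P14(miss), P17(miss)}
      N14 x:[33/2,21] y:[29/2,25] z:[24,80/3] -> miss, prune
  N20 x:[53/2,37] y:[15,28] z:[41/3,25] -> miss, prune

Summary -> nodes [0, 19, 6, 4, 5, 21, 11, 1, 16, 14, 20]; box-tests=11; leaf-entries=2; first=P6

== RESULT ==
11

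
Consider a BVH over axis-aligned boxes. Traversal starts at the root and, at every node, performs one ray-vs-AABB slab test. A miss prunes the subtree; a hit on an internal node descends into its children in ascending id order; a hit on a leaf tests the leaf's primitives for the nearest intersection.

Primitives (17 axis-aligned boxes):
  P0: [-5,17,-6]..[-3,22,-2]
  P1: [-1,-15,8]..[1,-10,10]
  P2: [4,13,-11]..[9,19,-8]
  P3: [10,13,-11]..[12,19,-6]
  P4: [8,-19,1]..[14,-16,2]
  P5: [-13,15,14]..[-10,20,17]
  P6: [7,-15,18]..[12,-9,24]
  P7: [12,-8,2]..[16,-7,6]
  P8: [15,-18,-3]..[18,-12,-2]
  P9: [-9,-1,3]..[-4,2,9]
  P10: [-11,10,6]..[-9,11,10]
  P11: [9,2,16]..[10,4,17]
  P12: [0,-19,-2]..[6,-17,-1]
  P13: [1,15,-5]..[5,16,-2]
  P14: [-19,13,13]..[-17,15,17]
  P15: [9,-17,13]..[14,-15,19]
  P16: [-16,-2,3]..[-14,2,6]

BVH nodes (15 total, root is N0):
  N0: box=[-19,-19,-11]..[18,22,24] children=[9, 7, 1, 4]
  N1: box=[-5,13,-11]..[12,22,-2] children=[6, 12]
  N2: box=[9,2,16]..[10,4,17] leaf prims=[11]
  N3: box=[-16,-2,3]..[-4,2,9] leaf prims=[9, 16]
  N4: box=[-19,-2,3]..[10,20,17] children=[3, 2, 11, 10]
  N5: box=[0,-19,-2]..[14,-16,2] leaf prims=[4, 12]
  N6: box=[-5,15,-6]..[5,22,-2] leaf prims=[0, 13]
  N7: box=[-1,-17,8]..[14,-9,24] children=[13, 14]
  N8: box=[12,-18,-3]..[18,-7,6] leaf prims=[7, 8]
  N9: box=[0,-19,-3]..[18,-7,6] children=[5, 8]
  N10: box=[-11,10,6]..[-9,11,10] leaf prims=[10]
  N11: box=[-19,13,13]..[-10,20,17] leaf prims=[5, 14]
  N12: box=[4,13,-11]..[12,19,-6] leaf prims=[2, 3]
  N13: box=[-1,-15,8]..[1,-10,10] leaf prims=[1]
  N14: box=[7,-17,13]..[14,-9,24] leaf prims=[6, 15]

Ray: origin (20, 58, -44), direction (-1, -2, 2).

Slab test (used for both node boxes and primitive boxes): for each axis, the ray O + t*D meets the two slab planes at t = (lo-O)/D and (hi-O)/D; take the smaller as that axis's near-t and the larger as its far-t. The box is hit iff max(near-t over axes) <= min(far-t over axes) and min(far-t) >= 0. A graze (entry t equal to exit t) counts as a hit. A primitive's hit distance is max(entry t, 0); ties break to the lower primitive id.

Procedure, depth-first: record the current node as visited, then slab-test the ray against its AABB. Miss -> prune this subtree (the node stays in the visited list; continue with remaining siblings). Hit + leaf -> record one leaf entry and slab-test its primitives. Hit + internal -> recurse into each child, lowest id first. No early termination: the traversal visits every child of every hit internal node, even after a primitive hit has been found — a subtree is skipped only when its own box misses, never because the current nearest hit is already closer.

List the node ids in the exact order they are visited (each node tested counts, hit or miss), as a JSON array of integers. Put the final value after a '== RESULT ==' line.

Trace the traversal:
N0 x:[2,39] y:[18,77/2] z:[33/2,34] -> hit [18,34], descend [1, 4, 7, 9]
  N1 x:[8,25] y:[18,45/2] z:[33/2,21] -> hit [18,21], descend [6, 12]
    N6 x:[15,25] y:[18,43/2] z:[19,21] -> hit [19,21] leaf, test {P0(miss), P13(miss)}
    N12 x:[8,16] y:[39/2,45/2] z:[33/2,19] -> miss, prune
  N4 x:[10,39] y:[19,30] z:[47/2,61/2] -> hit [47/2,30], descend [2, 3, 10, 11]
    N2 x:[10,11] y:[27,28] z:[30,61/2] -> miss, prune
    N3 x:[24,36] y:[28,30] z:[47/2,53/2] -> miss, prune
    N10 x:[29,31] y:[47/2,24] z:[25,27] -> miss, prune
    N11 x:[30,39] y:[19,45/2] z:[57/2,61/2] -> miss, prune
  N7 x:[6,21] y:[67/2,75/2] z:[26,34] -> miss, prune
  N9 x:[2,20] y:[65/2,77/2] z:[41/2,25] -> miss, prune

order=[0, 1, 6, 12, 4, 2, 3, 10, 11, 7, 9]  |boxes|=11  |leaves|=1  hit=miss

== RESULT ==
[0, 1, 6, 12, 4, 2, 3, 10, 11, 7, 9]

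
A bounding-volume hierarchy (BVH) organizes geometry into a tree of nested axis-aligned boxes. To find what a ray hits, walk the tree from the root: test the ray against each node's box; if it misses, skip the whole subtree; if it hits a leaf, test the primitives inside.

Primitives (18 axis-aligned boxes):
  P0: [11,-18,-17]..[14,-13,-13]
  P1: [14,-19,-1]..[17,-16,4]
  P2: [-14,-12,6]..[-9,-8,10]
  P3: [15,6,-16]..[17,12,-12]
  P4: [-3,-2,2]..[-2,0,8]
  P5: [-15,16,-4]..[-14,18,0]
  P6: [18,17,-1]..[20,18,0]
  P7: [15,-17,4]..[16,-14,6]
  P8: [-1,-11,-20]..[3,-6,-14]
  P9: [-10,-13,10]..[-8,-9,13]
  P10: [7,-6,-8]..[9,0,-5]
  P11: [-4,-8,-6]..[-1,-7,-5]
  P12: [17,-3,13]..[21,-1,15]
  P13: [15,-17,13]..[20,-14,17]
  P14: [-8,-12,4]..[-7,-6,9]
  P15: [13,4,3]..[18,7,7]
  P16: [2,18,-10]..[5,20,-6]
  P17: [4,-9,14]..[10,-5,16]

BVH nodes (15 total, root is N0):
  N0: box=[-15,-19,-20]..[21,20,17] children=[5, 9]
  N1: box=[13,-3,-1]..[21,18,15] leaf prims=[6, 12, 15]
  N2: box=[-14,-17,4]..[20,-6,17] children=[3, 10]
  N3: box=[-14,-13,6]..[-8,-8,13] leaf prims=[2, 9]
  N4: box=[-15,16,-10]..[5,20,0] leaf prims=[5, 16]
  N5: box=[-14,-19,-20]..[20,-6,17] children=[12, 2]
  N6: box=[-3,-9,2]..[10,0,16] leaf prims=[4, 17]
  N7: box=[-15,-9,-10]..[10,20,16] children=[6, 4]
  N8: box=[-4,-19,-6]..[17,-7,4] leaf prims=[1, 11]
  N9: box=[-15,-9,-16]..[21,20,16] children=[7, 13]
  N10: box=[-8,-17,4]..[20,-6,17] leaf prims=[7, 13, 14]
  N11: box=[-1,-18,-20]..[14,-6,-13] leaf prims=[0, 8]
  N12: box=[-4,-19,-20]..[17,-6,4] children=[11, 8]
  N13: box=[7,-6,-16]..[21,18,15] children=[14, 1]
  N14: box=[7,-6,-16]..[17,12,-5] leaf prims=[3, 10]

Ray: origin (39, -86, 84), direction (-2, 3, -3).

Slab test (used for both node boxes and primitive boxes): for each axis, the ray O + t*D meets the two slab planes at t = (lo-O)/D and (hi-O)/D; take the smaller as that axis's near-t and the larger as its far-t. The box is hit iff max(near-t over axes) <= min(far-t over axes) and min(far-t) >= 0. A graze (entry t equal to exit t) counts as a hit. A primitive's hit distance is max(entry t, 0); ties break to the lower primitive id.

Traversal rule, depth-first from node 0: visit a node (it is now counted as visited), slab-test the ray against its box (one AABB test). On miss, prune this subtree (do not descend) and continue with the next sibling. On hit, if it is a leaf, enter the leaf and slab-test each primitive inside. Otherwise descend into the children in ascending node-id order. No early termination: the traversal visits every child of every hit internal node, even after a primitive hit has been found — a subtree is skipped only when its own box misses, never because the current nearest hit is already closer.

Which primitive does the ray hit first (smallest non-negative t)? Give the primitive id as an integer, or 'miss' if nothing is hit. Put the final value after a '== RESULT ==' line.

Traverse from the root:
N0 x:[9,27] y:[67/3,106/3] z:[67/3,104/3] -> hit [67/3,27], descend [5, 9]
  N5 x:[19/2,53/2] y:[67/3,80/3] z:[67/3,104/3] -> hit [67/3,53/2], descend [2, 12]
    N2 x:[19/2,53/2] y:[23,80/3] z:[67/3,80/3] -> hit [23,53/2], descend [3, 10]
      N3 x:[47/2,53/2] y:[73/3,26] z:[71/3,26] -> hit [73/3,26] leaf, test {P2@t=74/3, P9@t=73/3}
      N10 x:[19/2,47/2] y:[23,80/3] z:[67/3,80/3] -> hit [23,47/2] leaf, test {P7(miss), P13(miss), P14(miss)}
    N12 x:[11,43/2] y:[67/3,80/3] z:[80/3,104/3] -> miss, prune
  N9 x:[9,27] y:[77/3,106/3] z:[68/3,100/3] -> hit [77/3,27], descend [7, 13]
    N7 x:[29/2,27] y:[77/3,106/3] z:[68/3,94/3] -> hit [77/3,27], descend [4, 6]
      N4 x:[17,27] y:[34,106/3] z:[28,94/3] -> miss, prune
      N6 x:[29/2,21] y:[77/3,86/3] z:[68/3,82/3] -> miss, prune
    N13 x:[9,16] y:[80/3,104/3] z:[23,100/3] -> miss, prune

Visited [0, 5, 2, 3, 10, 12, 9, 7, 4, 6, 13]. Tests: 11 box, 2 leaf. Nearest: P9.

== RESULT ==
9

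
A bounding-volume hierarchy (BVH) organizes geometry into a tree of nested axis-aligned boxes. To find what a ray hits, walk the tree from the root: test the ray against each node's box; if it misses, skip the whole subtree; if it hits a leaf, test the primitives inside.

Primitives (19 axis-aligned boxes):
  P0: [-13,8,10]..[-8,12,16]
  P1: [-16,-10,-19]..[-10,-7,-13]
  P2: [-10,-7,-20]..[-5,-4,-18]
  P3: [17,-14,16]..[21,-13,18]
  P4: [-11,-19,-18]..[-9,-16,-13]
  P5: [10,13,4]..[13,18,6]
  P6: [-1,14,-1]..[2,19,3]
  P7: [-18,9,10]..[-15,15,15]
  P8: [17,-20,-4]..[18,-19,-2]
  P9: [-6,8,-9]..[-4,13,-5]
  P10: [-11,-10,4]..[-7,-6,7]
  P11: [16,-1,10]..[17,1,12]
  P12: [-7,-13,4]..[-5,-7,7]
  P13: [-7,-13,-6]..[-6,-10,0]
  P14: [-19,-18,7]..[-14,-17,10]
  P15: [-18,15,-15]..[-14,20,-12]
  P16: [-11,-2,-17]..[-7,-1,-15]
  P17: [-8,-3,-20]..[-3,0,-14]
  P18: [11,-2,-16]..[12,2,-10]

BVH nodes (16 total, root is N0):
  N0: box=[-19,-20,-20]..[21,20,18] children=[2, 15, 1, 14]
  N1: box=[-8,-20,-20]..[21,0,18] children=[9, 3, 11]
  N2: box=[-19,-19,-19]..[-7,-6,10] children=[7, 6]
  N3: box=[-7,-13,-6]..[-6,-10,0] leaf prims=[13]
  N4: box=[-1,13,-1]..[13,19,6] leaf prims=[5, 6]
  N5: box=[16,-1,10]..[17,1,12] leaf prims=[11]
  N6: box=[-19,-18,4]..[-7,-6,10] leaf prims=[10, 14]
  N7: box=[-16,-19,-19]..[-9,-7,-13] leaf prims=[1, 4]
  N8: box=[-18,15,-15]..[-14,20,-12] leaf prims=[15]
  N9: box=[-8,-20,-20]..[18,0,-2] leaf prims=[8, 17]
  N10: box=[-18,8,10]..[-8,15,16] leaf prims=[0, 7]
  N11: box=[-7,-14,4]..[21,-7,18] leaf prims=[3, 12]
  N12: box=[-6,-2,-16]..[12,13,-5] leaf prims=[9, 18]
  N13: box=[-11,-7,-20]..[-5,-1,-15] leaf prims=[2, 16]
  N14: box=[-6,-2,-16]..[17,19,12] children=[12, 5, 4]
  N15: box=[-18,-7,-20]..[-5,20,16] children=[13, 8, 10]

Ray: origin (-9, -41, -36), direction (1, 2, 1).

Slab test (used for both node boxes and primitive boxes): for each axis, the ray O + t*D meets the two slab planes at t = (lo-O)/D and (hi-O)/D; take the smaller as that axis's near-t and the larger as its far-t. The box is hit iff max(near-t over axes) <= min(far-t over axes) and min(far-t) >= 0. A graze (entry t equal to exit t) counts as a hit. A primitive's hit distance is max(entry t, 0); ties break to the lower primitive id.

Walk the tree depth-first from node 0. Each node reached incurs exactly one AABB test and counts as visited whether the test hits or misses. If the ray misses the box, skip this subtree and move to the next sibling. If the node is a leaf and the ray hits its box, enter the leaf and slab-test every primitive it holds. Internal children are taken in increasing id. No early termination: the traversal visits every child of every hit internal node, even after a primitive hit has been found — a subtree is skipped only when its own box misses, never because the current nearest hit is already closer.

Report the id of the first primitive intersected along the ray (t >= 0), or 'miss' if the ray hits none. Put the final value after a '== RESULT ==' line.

Traverse from the root:
N0 x:[-10,30] y:[21/2,61/2] z:[16,54] -> hit [16,30], descend [1, 2, 14, 15]
  N1 x:[1,30] y:[21/2,41/2] z:[16,54] -> hit [16,41/2], descend [3, 9, 11]
    N3 x:[2,3] y:[14,31/2] z:[30,36] -> miss, prune
    N9 x:[1,27] y:[21/2,41/2] z:[16,34] -> hit [16,41/2] leaf, test {P8(miss), P17(miss)}
    N11 x:[2,30] y:[27/2,17] z:[40,54] -> miss, prune
  N2 x:[-10,2] y:[11,35/2] z:[17,46] -> miss, prune
  N14 x:[3,26] y:[39/2,30] z:[20,48] -> hit [20,26], descend [4, 5, 12]
    N4 x:[8,22] y:[27,30] z:[35,42] -> miss, prune
    N5 x:[25,26] y:[20,21] z:[46,48] -> miss, prune
    N12 x:[3,21] y:[39/2,27] z:[20,31] -> hit [20,21] leaf, test {P9(miss), P18@t=20}
  N15 x:[-9,4] y:[17,61/2] z:[16,52] -> miss, prune

Visited [0, 1, 3, 9, 11, 2, 14, 4, 5, 12, 15]. Tests: 11 box, 2 leaf. Nearest: P18.

== RESULT ==
18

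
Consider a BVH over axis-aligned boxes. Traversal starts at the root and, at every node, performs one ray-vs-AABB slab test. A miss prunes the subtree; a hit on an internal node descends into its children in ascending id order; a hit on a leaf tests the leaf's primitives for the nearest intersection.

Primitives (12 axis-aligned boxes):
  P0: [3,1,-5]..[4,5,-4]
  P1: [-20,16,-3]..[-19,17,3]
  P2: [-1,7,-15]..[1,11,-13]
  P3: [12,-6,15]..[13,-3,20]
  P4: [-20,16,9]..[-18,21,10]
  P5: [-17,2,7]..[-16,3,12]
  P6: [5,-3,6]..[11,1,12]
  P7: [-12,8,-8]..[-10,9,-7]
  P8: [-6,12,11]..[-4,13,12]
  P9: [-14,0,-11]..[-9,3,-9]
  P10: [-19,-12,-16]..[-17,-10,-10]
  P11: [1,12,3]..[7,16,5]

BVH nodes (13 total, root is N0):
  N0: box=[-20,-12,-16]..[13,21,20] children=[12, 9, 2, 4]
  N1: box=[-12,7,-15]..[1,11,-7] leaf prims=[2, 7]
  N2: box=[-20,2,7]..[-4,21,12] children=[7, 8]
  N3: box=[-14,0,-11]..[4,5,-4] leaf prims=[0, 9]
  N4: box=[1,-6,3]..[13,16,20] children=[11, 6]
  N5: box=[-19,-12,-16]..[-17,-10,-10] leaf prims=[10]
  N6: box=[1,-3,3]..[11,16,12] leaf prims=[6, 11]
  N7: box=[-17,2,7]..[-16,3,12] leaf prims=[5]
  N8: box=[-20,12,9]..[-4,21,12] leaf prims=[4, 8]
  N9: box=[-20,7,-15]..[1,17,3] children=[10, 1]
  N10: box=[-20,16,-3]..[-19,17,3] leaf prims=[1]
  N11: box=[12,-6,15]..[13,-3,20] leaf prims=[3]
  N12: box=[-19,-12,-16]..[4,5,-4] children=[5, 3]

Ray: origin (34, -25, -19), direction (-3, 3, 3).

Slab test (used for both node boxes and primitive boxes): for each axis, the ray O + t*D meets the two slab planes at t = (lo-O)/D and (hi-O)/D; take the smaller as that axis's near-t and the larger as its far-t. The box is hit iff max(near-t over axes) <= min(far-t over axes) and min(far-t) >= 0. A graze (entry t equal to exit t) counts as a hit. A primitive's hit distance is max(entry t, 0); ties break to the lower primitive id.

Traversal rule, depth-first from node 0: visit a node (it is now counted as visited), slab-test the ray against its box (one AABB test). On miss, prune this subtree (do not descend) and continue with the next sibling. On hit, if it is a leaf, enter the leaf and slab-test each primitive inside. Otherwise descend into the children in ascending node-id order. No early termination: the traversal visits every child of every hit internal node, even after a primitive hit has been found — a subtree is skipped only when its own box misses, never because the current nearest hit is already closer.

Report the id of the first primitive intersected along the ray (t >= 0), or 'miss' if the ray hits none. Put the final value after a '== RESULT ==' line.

Trace the traversal:
N0 x:[7,18] y:[13/3,46/3] z:[1,13] -> hit [7,13], descend [2, 4, 9, 12]
  N2 x:[38/3,18] y:[9,46/3] z:[26/3,31/3] -> miss, prune
  N4 x:[7,11] y:[19/3,41/3] z:[22/3,13] -> hit [22/3,11], descend [6, 11]
    N6 x:[23/3,11] y:[22/3,41/3] z:[22/3,31/3] -> hit [23/3,31/3] leaf, test {P6@t=25/3, P11(miss)}
    N11 x:[7,22/3] y:[19/3,22/3] z:[34/3,13] -> miss, prune
  N9 x:[11,18] y:[32/3,14] z:[4/3,22/3] -> miss, prune
  N12 x:[10,53/3] y:[13/3,10] z:[1,5] -> miss, prune

order=[0, 2, 4, 6, 11, 9, 12]  |boxes|=7  |leaves|=1  hit=P6

== RESULT ==
6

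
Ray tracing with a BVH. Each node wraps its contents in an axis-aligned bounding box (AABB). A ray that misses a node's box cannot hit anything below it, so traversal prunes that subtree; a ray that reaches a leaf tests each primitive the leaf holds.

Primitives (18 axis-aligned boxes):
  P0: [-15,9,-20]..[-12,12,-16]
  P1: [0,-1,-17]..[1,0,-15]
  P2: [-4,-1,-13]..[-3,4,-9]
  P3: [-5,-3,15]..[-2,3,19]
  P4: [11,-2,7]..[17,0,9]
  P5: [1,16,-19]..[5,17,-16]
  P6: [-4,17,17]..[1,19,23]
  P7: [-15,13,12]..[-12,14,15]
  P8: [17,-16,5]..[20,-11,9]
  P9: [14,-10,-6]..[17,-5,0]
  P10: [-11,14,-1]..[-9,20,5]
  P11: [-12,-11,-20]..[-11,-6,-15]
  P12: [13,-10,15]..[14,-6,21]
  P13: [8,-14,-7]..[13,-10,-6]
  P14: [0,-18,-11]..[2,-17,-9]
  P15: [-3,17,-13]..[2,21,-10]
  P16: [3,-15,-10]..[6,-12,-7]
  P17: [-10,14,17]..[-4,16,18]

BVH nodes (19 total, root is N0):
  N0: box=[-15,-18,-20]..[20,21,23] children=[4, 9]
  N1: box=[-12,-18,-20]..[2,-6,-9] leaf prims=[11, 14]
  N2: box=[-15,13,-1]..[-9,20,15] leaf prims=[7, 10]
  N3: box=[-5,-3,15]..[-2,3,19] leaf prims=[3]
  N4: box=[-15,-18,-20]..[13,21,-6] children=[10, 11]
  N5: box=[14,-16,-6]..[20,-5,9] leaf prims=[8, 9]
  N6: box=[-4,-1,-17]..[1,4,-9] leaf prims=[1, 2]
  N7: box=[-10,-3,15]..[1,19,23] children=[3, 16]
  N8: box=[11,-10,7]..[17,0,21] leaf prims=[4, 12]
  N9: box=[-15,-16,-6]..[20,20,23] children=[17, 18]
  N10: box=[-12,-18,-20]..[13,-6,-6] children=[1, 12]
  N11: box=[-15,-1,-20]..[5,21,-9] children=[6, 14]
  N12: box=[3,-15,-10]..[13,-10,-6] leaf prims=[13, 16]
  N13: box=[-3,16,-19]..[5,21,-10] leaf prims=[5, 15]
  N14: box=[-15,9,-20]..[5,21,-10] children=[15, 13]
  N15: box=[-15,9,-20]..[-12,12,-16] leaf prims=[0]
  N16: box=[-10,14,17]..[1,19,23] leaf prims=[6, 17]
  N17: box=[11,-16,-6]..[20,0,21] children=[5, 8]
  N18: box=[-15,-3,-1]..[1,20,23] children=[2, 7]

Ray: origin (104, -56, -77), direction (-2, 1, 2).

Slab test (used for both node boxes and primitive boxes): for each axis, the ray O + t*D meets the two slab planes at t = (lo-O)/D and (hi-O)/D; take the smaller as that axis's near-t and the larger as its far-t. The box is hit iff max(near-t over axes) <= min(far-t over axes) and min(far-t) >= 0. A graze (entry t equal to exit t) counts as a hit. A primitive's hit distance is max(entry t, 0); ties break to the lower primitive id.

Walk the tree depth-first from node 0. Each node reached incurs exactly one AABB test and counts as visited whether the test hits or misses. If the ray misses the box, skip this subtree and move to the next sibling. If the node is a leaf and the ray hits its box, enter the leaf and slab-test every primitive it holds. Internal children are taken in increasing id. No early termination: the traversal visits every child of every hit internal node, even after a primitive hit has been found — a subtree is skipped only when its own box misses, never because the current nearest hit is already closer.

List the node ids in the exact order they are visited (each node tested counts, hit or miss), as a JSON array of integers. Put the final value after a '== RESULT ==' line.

Trace the traversal:
N0 x:[42,119/2] y:[38,77] z:[57/2,50] -> hit [42,50], descend [4, 9]
  N4 x:[91/2,119/2] y:[38,77] z:[57/2,71/2] -> miss, prune
  N9 x:[42,119/2] y:[40,76] z:[71/2,50] -> hit [42,50], descend [17, 18]
    N17 x:[42,93/2] y:[40,56] z:[71/2,49] -> hit [42,93/2], descend [5, 8]
      N5 x:[42,45] y:[40,51] z:[71/2,43] -> hit [42,43] leaf, test {P8@t=42, P9(miss)}
      N8 x:[87/2,93/2] y:[46,56] z:[42,49] -> hit [46,93/2] leaf, test {P4(miss), P12(miss)}
    N18 x:[103/2,119/2] y:[53,76] z:[38,50] -> miss, prune

Summary -> nodes [0, 4, 9, 17, 5, 8, 18]; box-tests=7; leaf-entries=2; first=P8

== RESULT ==
[0, 4, 9, 17, 5, 8, 18]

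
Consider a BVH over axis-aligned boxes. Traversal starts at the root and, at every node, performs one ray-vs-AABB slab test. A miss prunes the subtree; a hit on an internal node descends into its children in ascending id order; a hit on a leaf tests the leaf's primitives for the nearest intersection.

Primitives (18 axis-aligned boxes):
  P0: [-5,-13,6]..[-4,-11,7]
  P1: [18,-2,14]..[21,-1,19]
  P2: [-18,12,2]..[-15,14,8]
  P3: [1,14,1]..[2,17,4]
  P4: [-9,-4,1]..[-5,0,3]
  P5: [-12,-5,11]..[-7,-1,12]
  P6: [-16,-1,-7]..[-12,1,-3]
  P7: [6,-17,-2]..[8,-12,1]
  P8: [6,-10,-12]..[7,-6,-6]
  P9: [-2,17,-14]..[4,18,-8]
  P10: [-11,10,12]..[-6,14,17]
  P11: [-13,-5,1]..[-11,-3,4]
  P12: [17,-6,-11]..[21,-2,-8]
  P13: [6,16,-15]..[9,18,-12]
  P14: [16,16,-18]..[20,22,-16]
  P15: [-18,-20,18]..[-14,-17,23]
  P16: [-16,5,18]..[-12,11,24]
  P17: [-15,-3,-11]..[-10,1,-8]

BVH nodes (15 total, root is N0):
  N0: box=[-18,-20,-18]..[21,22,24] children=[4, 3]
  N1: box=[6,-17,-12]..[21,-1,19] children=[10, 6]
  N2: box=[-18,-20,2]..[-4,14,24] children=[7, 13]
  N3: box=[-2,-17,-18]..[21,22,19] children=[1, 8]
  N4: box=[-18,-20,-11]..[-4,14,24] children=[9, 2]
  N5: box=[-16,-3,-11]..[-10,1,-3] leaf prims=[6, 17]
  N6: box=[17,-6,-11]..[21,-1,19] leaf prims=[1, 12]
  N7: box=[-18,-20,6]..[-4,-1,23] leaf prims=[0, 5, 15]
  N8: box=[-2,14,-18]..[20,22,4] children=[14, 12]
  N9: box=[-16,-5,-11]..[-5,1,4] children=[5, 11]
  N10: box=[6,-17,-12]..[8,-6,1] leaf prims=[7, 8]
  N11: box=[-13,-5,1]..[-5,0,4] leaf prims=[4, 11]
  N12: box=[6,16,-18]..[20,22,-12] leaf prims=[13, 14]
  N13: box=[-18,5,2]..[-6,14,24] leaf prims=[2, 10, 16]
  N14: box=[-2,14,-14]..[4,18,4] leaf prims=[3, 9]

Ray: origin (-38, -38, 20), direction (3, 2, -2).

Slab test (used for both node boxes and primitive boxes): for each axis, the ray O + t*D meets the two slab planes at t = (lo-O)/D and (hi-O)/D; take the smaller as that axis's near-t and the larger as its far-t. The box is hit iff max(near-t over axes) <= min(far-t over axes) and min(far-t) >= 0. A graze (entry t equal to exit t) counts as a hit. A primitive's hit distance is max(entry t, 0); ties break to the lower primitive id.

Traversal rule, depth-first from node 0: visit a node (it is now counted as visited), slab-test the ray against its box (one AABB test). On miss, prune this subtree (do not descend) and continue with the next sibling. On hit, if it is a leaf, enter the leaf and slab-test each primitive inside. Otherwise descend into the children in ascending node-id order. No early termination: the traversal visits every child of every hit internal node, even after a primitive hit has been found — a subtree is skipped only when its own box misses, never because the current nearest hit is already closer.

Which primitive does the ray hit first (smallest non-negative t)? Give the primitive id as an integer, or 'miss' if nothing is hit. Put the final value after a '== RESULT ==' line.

Traverse from the root:
N0 x:[20/3,59/3] y:[9,30] z:[-2,19] -> hit [9,19], descend [3, 4]
  N3 x:[12,59/3] y:[21/2,30] z:[1/2,19] -> hit [12,19], descend [1, 8]
    N1 x:[44/3,59/3] y:[21/2,37/2] z:[1/2,16] -> hit [44/3,16], descend [6, 10]
      N6 x:[55/3,59/3] y:[16,37/2] z:[1/2,31/2] -> miss, prune
      N10 x:[44/3,46/3] y:[21/2,16] z:[19/2,16] -> hit [44/3,46/3] leaf, test {P7(miss), P8@t=44/3}
    N8 x:[12,58/3] y:[26,30] z:[8,19] -> miss, prune
  N4 x:[20/3,34/3] y:[9,26] z:[-2,31/2] -> hit [9,34/3], descend [2, 9]
    N2 x:[20/3,34/3] y:[9,26] z:[-2,9] -> hit [9,9], descend [7, 13]
      N7 x:[20/3,34/3] y:[9,37/2] z:[-3/2,7] -> miss, prune
      N13 x:[20/3,32/3] y:[43/2,26] z:[-2,9] -> miss, prune
    N9 x:[22/3,11] y:[33/2,39/2] z:[8,31/2] -> miss, prune

order=[0, 3, 1, 6, 10, 8, 4, 2, 7, 13, 9]  |boxes|=11  |leaves|=1  hit=P8

== RESULT ==
8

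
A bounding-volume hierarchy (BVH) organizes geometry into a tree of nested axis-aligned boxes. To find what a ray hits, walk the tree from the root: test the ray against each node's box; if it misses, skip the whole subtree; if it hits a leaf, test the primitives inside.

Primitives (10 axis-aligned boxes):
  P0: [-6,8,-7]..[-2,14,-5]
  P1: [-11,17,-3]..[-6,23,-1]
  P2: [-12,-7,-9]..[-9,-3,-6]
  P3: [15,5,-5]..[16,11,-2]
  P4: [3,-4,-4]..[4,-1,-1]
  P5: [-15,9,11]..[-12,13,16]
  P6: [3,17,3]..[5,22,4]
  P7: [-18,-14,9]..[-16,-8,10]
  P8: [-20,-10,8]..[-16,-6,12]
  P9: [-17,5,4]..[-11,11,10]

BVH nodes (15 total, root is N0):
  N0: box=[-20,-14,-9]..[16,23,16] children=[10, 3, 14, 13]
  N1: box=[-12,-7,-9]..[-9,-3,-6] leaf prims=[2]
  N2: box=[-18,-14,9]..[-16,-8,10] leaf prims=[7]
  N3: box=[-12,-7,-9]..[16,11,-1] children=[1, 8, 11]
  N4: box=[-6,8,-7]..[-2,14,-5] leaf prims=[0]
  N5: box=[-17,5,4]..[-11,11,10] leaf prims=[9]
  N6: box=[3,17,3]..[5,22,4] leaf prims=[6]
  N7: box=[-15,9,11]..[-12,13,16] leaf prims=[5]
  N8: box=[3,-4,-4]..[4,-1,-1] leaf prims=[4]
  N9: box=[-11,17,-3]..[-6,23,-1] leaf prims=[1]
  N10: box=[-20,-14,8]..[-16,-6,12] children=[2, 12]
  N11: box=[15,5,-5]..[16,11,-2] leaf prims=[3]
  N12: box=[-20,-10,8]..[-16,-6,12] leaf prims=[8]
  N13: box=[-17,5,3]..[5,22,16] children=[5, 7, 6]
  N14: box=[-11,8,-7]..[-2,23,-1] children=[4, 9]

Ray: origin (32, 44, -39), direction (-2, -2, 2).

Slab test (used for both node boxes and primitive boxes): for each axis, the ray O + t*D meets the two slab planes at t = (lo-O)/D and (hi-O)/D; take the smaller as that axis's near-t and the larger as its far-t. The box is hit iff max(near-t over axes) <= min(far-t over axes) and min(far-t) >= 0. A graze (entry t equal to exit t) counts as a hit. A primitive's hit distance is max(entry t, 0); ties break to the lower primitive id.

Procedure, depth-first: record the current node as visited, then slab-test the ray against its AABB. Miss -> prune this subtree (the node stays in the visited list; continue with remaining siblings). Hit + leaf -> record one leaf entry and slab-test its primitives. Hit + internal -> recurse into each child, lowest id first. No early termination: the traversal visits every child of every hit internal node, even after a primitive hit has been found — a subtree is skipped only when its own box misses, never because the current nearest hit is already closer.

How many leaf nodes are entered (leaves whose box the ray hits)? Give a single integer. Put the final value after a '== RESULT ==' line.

Traverse from the root:
N0 x:[8,26] y:[21/2,29] z:[15,55/2] -> hit [15,26], descend [3, 10, 13, 14]
  N3 x:[8,22] y:[33/2,51/2] z:[15,19] -> hit [33/2,19], descend [1, 8, 11]
    N1 x:[41/2,22] y:[47/2,51/2] z:[15,33/2] -> miss, prune
    N8 x:[14,29/2] y:[45/2,24] z:[35/2,19] -> miss, prune
    N11 x:[8,17/2] y:[33/2,39/2] z:[17,37/2] -> miss, prune
  N10 x:[24,26] y:[25,29] z:[47/2,51/2] -> hit [25,51/2], descend [2, 12]
    N2 x:[24,25] y:[26,29] z:[24,49/2] -> miss, prune
    N12 x:[24,26] y:[25,27] z:[47/2,51/2] -> hit [25,51/2] leaf, test {P8@t=25}
  N13 x:[27/2,49/2] y:[11,39/2] z:[21,55/2] -> miss, prune
  N14 x:[17,43/2] y:[21/2,18] z:[16,19] -> hit [17,18], descend [4, 9]
    N4 x:[17,19] y:[15,18] z:[16,17] -> hit [17,17] leaf, test {P0@t=17}
    N9 x:[19,43/2] y:[21/2,27/2] z:[18,19] -> miss, prune

12 AABB tests over nodes [0, 3, 1, 8, 11, 10, 2, 12, 13, 14, 4, 9]; 2 leaves entered; closest P0.

== RESULT ==
2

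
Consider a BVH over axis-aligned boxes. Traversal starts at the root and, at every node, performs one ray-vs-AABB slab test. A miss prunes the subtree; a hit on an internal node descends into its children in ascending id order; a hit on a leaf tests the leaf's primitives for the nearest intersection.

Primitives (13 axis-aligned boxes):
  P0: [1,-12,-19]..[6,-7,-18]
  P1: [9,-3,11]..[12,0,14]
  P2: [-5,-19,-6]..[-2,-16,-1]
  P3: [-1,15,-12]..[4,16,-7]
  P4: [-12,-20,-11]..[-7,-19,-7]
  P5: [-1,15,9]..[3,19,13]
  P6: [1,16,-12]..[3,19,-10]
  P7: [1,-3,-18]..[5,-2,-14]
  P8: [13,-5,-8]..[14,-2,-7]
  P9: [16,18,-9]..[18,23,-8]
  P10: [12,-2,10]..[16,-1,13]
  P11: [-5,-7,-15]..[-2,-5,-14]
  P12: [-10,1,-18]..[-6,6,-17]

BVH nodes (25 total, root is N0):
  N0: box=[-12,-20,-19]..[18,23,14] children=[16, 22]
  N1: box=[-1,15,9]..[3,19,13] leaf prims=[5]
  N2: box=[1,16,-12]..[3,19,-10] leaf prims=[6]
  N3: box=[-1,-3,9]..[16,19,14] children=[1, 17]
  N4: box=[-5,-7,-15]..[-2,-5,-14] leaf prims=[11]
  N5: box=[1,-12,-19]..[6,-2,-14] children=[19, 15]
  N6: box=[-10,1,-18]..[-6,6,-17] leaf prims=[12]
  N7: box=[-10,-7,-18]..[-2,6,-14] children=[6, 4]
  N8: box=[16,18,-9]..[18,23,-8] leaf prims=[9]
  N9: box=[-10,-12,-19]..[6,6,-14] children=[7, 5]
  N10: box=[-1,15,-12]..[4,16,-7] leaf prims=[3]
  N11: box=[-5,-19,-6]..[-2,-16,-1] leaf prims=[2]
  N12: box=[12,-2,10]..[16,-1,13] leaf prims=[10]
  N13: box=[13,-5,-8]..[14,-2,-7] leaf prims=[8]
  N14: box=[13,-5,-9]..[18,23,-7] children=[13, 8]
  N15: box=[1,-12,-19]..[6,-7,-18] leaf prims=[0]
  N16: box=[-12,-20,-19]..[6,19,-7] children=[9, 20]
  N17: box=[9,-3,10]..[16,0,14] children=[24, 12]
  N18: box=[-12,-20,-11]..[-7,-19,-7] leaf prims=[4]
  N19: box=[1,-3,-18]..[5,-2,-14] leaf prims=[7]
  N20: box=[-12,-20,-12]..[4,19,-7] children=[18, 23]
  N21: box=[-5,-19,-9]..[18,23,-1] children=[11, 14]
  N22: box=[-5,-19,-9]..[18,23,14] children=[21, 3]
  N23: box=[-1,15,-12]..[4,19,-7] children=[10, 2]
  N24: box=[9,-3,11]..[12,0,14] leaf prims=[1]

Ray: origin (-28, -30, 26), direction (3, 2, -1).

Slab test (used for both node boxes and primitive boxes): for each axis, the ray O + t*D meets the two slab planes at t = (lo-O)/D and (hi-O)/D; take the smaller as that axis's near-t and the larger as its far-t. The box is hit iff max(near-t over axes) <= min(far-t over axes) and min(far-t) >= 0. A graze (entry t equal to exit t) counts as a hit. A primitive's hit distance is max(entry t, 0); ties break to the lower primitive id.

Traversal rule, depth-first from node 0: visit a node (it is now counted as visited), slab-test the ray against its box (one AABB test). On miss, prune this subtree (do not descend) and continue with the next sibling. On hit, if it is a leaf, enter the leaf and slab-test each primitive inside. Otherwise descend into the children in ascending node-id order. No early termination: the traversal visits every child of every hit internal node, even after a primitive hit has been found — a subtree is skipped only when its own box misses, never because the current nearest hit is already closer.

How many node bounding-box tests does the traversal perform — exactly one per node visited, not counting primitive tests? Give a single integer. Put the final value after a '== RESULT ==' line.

Trace the traversal:
N0 x:[16/3,46/3] y:[5,53/2] z:[12,45] -> hit [12,46/3], descend [16, 22]
  N16 x:[16/3,34/3] y:[5,49/2] z:[33,45] -> miss, prune
  N22 x:[23/3,46/3] y:[11/2,53/2] z:[12,35] -> hit [12,46/3], descend [3, 21]
    N3 x:[9,44/3] y:[27/2,49/2] z:[12,17] -> hit [27/2,44/3], descend [1, 17]
      N1 x:[9,31/3] y:[45/2,49/2] z:[13,17] -> miss, prune
      N17 x:[37/3,44/3] y:[27/2,15] z:[12,16] -> hit [27/2,44/3], descend [12, 24]
        N12 x:[40/3,44/3] y:[14,29/2] z:[13,16] -> hit [14,29/2] leaf, test {P10@t=14}
        N24 x:[37/3,40/3] y:[27/2,15] z:[12,15] -> miss, prune
    N21 x:[23/3,46/3] y:[11/2,53/2] z:[27,35] -> miss, prune

9 AABB tests over nodes [0, 16, 22, 3, 1, 17, 12, 24, 21]; 1 leaf entered; closest P10.

== RESULT ==
9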